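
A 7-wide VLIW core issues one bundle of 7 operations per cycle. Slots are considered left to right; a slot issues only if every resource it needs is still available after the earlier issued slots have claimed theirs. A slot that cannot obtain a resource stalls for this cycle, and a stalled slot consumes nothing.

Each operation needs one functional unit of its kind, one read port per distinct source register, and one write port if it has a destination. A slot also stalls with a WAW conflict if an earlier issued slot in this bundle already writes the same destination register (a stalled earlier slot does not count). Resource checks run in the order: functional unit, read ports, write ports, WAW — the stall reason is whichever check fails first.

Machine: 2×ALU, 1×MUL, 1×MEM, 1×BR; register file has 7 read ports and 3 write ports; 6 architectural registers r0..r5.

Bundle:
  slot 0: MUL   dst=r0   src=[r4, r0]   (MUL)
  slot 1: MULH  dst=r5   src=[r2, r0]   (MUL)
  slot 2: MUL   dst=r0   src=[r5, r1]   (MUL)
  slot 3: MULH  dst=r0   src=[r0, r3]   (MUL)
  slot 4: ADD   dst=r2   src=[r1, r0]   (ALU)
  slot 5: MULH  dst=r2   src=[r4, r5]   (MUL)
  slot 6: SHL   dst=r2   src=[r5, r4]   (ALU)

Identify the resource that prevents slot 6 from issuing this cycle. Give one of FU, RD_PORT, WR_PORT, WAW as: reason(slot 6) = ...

reason(slot 6) = WAW

#0 MUL src=r4,r0 dispatched  <A:2 Mu:0 Ld:1 B:1 rd:5 wr:2>
#1 MUL src=r2,r0 held:FU  <A:2 Mu:0 Ld:1 B:1 rd:5 wr:2>
#2 MUL src=r5,r1 held:FU  <A:2 Mu:0 Ld:1 B:1 rd:5 wr:2>
#3 MUL src=r0,r3 held:FU  <A:2 Mu:0 Ld:1 B:1 rd:5 wr:2>
#4 ALU src=r1,r0 dispatched  <A:1 Mu:0 Ld:1 B:1 rd:3 wr:1>
#5 MUL src=r4,r5 held:FU  <A:1 Mu:0 Ld:1 B:1 rd:3 wr:1>
#6 ALU src=r5,r4 held:WAW  <A:1 Mu:0 Ld:1 B:1 rd:3 wr:1>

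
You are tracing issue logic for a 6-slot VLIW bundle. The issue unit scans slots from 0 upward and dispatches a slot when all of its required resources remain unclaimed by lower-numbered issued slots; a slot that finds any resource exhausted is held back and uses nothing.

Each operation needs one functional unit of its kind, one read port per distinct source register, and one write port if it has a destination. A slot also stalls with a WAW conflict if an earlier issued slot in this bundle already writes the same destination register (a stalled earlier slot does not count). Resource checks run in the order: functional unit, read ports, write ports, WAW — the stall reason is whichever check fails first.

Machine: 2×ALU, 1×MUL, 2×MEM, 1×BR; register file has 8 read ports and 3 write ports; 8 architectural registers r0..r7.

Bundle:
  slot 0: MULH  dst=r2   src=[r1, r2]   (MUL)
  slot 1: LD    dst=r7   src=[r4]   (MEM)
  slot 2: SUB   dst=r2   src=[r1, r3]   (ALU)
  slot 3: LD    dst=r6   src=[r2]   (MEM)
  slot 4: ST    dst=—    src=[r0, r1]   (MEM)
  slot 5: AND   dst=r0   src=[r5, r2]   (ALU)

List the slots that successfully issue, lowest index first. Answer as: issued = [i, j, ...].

slot 0 (MUL): ISSUE — free A2,Mu0,Ld2,B1 rp6 wp2
slot 1 (MEM): ISSUE — free A2,Mu0,Ld1,B1 rp5 wp1
slot 2 (ALU): stall WAW — free A2,Mu0,Ld1,B1 rp5 wp1
slot 3 (MEM): ISSUE — free A2,Mu0,Ld0,B1 rp4 wp0
slot 4 (MEM): stall FU — free A2,Mu0,Ld0,B1 rp4 wp0
slot 5 (ALU): stall WR_PORT — free A2,Mu0,Ld0,B1 rp4 wp0

issued = [0, 1, 3]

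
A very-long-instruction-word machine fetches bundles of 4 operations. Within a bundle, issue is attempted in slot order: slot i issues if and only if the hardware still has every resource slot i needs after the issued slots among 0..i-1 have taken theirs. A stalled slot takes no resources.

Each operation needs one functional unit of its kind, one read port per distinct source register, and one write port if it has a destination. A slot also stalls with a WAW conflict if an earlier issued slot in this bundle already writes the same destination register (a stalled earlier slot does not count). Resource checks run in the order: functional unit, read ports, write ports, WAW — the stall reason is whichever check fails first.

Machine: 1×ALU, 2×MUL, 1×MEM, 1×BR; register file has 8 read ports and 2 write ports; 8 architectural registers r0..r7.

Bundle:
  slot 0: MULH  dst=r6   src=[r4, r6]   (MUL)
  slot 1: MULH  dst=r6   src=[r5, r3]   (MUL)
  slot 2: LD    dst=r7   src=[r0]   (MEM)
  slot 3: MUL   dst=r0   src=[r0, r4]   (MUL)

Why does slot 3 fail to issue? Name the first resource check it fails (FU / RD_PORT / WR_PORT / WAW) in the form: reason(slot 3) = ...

reason(slot 3) = WR_PORT

#0 MUL src=r4,r6 dispatched  <A:1 Mu:1 Ld:1 B:1 rd:6 wr:1>
#1 MUL src=r5,r3 held:WAW  <A:1 Mu:1 Ld:1 B:1 rd:6 wr:1>
#2 MEM src=r0 dispatched  <A:1 Mu:1 Ld:0 B:1 rd:5 wr:0>
#3 MUL src=r0,r4 held:WR_PORT  <A:1 Mu:1 Ld:0 B:1 rd:5 wr:0>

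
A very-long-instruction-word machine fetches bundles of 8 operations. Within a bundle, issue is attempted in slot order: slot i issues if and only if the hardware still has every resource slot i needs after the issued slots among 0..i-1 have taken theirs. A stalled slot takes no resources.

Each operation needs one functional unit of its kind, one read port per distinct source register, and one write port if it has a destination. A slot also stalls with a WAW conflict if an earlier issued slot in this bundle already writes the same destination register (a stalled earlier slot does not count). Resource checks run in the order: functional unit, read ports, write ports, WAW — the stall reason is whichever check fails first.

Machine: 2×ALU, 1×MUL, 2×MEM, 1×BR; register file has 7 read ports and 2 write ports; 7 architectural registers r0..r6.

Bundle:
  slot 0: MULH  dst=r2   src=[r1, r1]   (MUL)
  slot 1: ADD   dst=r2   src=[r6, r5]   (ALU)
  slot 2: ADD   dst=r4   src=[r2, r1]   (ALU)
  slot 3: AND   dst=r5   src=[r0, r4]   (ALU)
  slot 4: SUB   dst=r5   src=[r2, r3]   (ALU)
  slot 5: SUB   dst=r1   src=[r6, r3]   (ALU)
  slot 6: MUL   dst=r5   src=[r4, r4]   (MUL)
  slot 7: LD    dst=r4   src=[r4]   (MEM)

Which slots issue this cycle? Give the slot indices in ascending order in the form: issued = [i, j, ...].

issued = [0, 2]

(0) want 1×MUL +1rd +1wr — yes → AL2|MU0|ME2|BR1|rd6|wr1
(1) want 1×ALU +2rd +1wr — WAW → AL2|MU0|ME2|BR1|rd6|wr1
(2) want 1×ALU +2rd +1wr — yes → AL1|MU0|ME2|BR1|rd4|wr0
(3) want 1×ALU +2rd +1wr — WR_PORT → AL1|MU0|ME2|BR1|rd4|wr0
(4) want 1×ALU +2rd +1wr — WR_PORT → AL1|MU0|ME2|BR1|rd4|wr0
(5) want 1×ALU +2rd +1wr — WR_PORT → AL1|MU0|ME2|BR1|rd4|wr0
(6) want 1×MUL +1rd +1wr — FU → AL1|MU0|ME2|BR1|rd4|wr0
(7) want 1×MEM +1rd +1wr — WR_PORT → AL1|MU0|ME2|BR1|rd4|wr0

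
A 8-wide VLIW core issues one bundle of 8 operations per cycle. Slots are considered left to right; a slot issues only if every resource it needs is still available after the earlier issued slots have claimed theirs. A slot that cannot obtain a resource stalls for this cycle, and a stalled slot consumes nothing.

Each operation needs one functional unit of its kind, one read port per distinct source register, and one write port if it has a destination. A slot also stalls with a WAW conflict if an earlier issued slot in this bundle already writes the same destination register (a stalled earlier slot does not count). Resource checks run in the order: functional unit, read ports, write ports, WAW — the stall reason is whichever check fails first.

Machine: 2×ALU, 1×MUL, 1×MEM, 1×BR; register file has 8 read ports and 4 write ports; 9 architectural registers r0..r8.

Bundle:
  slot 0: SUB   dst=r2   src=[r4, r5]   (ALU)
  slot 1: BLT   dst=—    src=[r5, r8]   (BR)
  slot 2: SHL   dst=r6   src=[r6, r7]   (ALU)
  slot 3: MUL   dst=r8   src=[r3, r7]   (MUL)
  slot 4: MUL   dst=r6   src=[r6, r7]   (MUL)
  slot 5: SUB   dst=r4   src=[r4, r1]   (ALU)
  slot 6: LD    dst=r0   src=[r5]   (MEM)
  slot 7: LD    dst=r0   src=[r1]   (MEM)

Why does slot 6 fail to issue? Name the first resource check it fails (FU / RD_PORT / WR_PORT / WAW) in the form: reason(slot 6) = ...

slot 0 (ALU): ISSUE — free A1,Mu1,Ld1,B1 rp6 wp3
slot 1 (BR): ISSUE — free A1,Mu1,Ld1,B0 rp4 wp3
slot 2 (ALU): ISSUE — free A0,Mu1,Ld1,B0 rp2 wp2
slot 3 (MUL): ISSUE — free A0,Mu0,Ld1,B0 rp0 wp1
slot 4 (MUL): stall FU — free A0,Mu0,Ld1,B0 rp0 wp1
slot 5 (ALU): stall FU — free A0,Mu0,Ld1,B0 rp0 wp1
slot 6 (MEM): stall RD_PORT — free A0,Mu0,Ld1,B0 rp0 wp1
slot 7 (MEM): stall RD_PORT — free A0,Mu0,Ld1,B0 rp0 wp1

reason(slot 6) = RD_PORT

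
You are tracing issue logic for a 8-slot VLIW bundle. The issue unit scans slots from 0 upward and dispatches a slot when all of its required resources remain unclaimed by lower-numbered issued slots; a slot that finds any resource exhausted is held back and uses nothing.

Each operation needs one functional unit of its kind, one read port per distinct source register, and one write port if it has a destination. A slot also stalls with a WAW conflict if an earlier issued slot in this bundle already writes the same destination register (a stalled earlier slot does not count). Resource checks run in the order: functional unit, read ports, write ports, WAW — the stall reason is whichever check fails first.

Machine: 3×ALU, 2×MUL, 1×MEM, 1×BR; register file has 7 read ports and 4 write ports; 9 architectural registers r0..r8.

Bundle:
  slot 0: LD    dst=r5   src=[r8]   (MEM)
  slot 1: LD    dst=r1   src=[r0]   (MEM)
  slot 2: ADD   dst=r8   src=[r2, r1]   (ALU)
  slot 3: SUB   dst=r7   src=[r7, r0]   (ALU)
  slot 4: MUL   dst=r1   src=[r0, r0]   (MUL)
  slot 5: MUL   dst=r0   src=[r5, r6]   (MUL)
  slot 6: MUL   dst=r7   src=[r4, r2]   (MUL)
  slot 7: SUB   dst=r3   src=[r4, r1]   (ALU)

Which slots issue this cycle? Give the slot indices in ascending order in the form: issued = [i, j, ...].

#0 MEM src=r8 dispatched  <A:3 Mu:2 Ld:0 B:1 rd:6 wr:3>
#1 MEM src=r0 held:FU  <A:3 Mu:2 Ld:0 B:1 rd:6 wr:3>
#2 ALU src=r2,r1 dispatched  <A:2 Mu:2 Ld:0 B:1 rd:4 wr:2>
#3 ALU src=r7,r0 dispatched  <A:1 Mu:2 Ld:0 B:1 rd:2 wr:1>
#4 MUL src=r0,r0 dispatched  <A:1 Mu:1 Ld:0 B:1 rd:1 wr:0>
#5 MUL src=r5,r6 held:RD_PORT  <A:1 Mu:1 Ld:0 B:1 rd:1 wr:0>
#6 MUL src=r4,r2 held:RD_PORT  <A:1 Mu:1 Ld:0 B:1 rd:1 wr:0>
#7 ALU src=r4,r1 held:RD_PORT  <A:1 Mu:1 Ld:0 B:1 rd:1 wr:0>

issued = [0, 2, 3, 4]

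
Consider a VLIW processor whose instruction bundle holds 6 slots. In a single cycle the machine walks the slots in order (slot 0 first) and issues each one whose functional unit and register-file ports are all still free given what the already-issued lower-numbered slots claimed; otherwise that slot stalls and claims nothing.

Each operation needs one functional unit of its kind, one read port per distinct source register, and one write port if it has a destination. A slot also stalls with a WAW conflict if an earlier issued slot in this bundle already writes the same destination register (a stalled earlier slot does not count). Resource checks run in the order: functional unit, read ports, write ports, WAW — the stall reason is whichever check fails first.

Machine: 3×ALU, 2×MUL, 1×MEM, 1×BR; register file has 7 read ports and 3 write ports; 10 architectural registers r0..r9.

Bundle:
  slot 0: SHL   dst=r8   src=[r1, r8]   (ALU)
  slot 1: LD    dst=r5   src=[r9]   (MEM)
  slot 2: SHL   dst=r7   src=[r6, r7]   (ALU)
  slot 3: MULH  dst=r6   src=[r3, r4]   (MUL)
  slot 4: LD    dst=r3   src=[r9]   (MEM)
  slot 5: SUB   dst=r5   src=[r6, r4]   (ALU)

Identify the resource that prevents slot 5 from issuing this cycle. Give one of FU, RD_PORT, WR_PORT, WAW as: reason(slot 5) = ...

slot 0 (ALU): ISSUE — free A2,Mu2,Ld1,B1 rp5 wp2
slot 1 (MEM): ISSUE — free A2,Mu2,Ld0,B1 rp4 wp1
slot 2 (ALU): ISSUE — free A1,Mu2,Ld0,B1 rp2 wp0
slot 3 (MUL): stall WR_PORT — free A1,Mu2,Ld0,B1 rp2 wp0
slot 4 (MEM): stall FU — free A1,Mu2,Ld0,B1 rp2 wp0
slot 5 (ALU): stall WR_PORT — free A1,Mu2,Ld0,B1 rp2 wp0

reason(slot 5) = WR_PORT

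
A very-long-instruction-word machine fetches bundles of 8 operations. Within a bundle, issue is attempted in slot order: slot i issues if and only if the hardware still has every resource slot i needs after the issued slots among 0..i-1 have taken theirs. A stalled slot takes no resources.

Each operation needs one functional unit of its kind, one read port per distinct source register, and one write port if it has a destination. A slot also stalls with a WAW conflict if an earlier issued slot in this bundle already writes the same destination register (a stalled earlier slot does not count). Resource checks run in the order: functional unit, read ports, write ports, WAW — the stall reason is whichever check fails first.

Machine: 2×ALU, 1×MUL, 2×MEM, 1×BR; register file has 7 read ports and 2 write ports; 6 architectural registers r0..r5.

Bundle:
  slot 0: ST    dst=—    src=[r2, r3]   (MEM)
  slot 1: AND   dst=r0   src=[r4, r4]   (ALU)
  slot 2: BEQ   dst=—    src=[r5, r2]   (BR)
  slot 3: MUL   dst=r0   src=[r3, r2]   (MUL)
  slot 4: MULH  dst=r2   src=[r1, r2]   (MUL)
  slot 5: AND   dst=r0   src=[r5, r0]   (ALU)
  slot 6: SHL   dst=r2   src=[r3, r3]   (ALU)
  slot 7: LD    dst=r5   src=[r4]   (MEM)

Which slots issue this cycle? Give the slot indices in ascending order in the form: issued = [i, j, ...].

issued = [0, 1, 2, 4]

[0] MEM needs rd=2 wr=0: ok; after: ALU=2 MUL=1 MEM=1 BR=1, R=5, W=2
[1] ALU needs rd=1 wr=1: ok; after: ALU=1 MUL=1 MEM=1 BR=1, R=4, W=1
[2] BR needs rd=2 wr=0: ok; after: ALU=1 MUL=1 MEM=1 BR=0, R=2, W=1
[3] MUL needs rd=2 wr=1: WAW; after: ALU=1 MUL=1 MEM=1 BR=0, R=2, W=1
[4] MUL needs rd=2 wr=1: ok; after: ALU=1 MUL=0 MEM=1 BR=0, R=0, W=0
[5] ALU needs rd=2 wr=1: RD_PORT; after: ALU=1 MUL=0 MEM=1 BR=0, R=0, W=0
[6] ALU needs rd=1 wr=1: RD_PORT; after: ALU=1 MUL=0 MEM=1 BR=0, R=0, W=0
[7] MEM needs rd=1 wr=1: RD_PORT; after: ALU=1 MUL=0 MEM=1 BR=0, R=0, W=0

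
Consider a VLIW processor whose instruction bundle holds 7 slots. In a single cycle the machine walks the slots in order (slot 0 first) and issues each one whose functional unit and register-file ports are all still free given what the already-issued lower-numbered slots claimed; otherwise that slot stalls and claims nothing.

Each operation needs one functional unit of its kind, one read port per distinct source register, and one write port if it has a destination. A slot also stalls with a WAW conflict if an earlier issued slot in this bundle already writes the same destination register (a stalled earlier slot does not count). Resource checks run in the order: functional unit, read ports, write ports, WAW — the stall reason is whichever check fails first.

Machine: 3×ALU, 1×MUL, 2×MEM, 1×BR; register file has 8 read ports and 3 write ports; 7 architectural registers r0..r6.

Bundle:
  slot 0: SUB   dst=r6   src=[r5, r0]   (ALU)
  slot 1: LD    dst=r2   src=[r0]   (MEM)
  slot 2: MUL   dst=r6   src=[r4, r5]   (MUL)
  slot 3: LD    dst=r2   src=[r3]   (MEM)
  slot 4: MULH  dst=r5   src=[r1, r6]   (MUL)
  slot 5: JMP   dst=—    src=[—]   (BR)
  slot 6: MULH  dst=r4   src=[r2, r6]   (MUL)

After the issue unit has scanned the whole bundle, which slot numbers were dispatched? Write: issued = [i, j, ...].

(0) want 1×ALU +2rd +1wr — yes → AL2|MU1|ME2|BR1|rd6|wr2
(1) want 1×MEM +1rd +1wr — yes → AL2|MU1|ME1|BR1|rd5|wr1
(2) want 1×MUL +2rd +1wr — WAW → AL2|MU1|ME1|BR1|rd5|wr1
(3) want 1×MEM +1rd +1wr — WAW → AL2|MU1|ME1|BR1|rd5|wr1
(4) want 1×MUL +2rd +1wr — yes → AL2|MU0|ME1|BR1|rd3|wr0
(5) want 1×BR +0rd +0wr — yes → AL2|MU0|ME1|BR0|rd3|wr0
(6) want 1×MUL +2rd +1wr — FU → AL2|MU0|ME1|BR0|rd3|wr0

issued = [0, 1, 4, 5]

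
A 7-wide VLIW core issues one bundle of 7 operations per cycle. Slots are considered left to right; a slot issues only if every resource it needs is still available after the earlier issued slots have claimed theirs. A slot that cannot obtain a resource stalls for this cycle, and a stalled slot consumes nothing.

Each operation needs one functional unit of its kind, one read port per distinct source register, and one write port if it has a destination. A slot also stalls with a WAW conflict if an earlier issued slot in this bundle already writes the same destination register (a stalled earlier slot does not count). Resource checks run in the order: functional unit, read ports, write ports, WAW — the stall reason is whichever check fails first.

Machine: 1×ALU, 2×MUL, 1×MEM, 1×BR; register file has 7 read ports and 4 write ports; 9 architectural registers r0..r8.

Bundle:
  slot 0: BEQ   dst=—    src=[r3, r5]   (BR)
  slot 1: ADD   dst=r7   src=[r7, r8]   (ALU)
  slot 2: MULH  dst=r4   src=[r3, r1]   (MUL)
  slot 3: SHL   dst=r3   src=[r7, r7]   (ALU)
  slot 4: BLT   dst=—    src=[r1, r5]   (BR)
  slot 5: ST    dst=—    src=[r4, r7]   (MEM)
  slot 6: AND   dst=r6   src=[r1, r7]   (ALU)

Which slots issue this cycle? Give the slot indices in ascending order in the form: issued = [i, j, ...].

issued = [0, 1, 2]

  0. BR ⇒ go  {1A/2Mu/1Ld/0B | 5r 4w}
  1. ALU→r7 ⇒ go  {0A/2Mu/1Ld/0B | 3r 3w}
  2. MUL→r4 ⇒ go  {0A/1Mu/1Ld/0B | 1r 2w}
  3. ALU→r3 ⇒ no(FU)  {0A/1Mu/1Ld/0B | 1r 2w}
  4. BR ⇒ no(FU)  {0A/1Mu/1Ld/0B | 1r 2w}
  5. MEM ⇒ no(RD_PORT)  {0A/1Mu/1Ld/0B | 1r 2w}
  6. ALU→r6 ⇒ no(FU)  {0A/1Mu/1Ld/0B | 1r 2w}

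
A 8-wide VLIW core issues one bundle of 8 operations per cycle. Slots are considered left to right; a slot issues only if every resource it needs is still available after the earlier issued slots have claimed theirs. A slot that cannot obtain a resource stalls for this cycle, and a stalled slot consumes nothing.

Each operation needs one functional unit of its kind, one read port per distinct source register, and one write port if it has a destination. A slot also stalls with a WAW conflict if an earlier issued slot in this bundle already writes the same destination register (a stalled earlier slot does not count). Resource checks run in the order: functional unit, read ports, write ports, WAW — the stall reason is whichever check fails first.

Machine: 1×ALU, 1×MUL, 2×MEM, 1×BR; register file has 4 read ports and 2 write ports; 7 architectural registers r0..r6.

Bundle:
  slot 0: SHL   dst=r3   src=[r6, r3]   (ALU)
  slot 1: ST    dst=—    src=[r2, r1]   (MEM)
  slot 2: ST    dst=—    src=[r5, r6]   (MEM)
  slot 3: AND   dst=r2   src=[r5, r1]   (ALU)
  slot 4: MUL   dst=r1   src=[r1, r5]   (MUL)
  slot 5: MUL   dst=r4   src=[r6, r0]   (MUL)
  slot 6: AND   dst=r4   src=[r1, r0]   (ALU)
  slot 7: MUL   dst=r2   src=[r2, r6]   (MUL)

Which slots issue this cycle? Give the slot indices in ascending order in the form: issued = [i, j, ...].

slot 0 (ALU): ISSUE — free A0,Mu1,Ld2,B1 rp2 wp1
slot 1 (MEM): ISSUE — free A0,Mu1,Ld1,B1 rp0 wp1
slot 2 (MEM): stall RD_PORT — free A0,Mu1,Ld1,B1 rp0 wp1
slot 3 (ALU): stall FU — free A0,Mu1,Ld1,B1 rp0 wp1
slot 4 (MUL): stall RD_PORT — free A0,Mu1,Ld1,B1 rp0 wp1
slot 5 (MUL): stall RD_PORT — free A0,Mu1,Ld1,B1 rp0 wp1
slot 6 (ALU): stall FU — free A0,Mu1,Ld1,B1 rp0 wp1
slot 7 (MUL): stall RD_PORT — free A0,Mu1,Ld1,B1 rp0 wp1

issued = [0, 1]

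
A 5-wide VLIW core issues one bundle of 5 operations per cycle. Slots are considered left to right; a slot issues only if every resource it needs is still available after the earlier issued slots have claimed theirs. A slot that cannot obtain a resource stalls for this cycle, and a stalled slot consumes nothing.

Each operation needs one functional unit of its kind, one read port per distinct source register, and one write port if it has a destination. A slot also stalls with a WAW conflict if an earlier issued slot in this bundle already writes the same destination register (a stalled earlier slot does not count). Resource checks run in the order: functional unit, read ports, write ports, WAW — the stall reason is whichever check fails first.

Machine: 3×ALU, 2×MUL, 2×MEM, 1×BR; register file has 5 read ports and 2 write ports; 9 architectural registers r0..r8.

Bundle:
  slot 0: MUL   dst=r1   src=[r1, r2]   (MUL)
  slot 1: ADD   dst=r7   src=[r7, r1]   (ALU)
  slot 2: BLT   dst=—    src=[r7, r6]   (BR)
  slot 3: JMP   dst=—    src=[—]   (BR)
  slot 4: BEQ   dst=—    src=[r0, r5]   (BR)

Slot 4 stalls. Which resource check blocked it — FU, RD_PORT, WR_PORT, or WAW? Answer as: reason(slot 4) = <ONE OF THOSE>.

reason(slot 4) = FU

[0] MUL needs rd=2 wr=1: ok; after: ALU=3 MUL=1 MEM=2 BR=1, R=3, W=1
[1] ALU needs rd=2 wr=1: ok; after: ALU=2 MUL=1 MEM=2 BR=1, R=1, W=0
[2] BR needs rd=2 wr=0: RD_PORT; after: ALU=2 MUL=1 MEM=2 BR=1, R=1, W=0
[3] BR needs rd=0 wr=0: ok; after: ALU=2 MUL=1 MEM=2 BR=0, R=1, W=0
[4] BR needs rd=2 wr=0: FU; after: ALU=2 MUL=1 MEM=2 BR=0, R=1, W=0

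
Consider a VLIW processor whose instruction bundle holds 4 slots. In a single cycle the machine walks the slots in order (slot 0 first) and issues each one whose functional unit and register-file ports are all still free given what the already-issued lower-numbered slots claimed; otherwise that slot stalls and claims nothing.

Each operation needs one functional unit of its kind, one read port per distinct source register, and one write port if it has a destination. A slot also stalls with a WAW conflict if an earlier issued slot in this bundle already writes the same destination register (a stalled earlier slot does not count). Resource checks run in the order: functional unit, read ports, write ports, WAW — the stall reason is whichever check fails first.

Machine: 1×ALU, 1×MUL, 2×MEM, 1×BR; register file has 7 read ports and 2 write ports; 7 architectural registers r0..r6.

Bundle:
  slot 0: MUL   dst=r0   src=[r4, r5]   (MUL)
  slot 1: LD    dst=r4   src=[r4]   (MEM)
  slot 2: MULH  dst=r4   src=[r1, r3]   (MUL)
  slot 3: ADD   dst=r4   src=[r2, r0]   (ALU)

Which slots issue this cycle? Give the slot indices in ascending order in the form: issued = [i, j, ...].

issued = [0, 1]

(0) want 1×MUL +2rd +1wr — yes → AL1|MU0|ME2|BR1|rd5|wr1
(1) want 1×MEM +1rd +1wr — yes → AL1|MU0|ME1|BR1|rd4|wr0
(2) want 1×MUL +2rd +1wr — FU → AL1|MU0|ME1|BR1|rd4|wr0
(3) want 1×ALU +2rd +1wr — WR_PORT → AL1|MU0|ME1|BR1|rd4|wr0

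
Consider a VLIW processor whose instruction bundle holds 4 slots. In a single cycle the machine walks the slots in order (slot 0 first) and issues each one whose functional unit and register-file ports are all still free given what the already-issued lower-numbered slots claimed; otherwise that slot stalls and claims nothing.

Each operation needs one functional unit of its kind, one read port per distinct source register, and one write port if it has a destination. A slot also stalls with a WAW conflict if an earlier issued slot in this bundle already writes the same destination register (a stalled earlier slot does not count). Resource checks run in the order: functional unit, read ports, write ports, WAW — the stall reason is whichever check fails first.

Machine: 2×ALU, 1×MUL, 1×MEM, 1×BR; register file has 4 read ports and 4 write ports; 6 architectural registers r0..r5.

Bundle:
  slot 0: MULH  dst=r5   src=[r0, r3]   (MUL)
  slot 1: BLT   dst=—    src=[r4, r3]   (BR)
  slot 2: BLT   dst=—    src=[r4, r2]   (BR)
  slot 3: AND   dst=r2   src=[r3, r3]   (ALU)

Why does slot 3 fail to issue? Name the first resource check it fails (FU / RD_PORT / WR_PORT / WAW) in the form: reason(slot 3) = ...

(0) want 1×MUL +2rd +1wr — yes → AL2|MU0|ME1|BR1|rd2|wr3
(1) want 1×BR +2rd +0wr — yes → AL2|MU0|ME1|BR0|rd0|wr3
(2) want 1×BR +2rd +0wr — FU → AL2|MU0|ME1|BR0|rd0|wr3
(3) want 1×ALU +1rd +1wr — RD_PORT → AL2|MU0|ME1|BR0|rd0|wr3

reason(slot 3) = RD_PORT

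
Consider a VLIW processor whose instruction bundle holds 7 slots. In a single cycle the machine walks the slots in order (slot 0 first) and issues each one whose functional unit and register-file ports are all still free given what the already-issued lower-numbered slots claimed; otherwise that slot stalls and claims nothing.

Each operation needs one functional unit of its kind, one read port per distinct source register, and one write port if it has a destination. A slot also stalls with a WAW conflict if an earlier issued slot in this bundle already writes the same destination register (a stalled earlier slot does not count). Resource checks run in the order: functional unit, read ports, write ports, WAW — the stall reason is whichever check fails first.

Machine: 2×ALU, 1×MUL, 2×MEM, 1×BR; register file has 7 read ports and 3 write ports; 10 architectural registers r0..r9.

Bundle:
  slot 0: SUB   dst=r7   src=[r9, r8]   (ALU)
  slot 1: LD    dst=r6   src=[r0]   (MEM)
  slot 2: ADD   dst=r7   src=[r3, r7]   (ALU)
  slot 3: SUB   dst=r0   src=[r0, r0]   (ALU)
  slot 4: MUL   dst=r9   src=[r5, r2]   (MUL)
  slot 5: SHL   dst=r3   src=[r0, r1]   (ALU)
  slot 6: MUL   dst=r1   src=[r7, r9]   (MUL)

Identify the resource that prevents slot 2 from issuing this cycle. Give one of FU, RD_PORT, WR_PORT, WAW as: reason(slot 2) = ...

[0] ALU needs rd=2 wr=1: ok; after: ALU=1 MUL=1 MEM=2 BR=1, R=5, W=2
[1] MEM needs rd=1 wr=1: ok; after: ALU=1 MUL=1 MEM=1 BR=1, R=4, W=1
[2] ALU needs rd=2 wr=1: WAW; after: ALU=1 MUL=1 MEM=1 BR=1, R=4, W=1
[3] ALU needs rd=1 wr=1: ok; after: ALU=0 MUL=1 MEM=1 BR=1, R=3, W=0
[4] MUL needs rd=2 wr=1: WR_PORT; after: ALU=0 MUL=1 MEM=1 BR=1, R=3, W=0
[5] ALU needs rd=2 wr=1: FU; after: ALU=0 MUL=1 MEM=1 BR=1, R=3, W=0
[6] MUL needs rd=2 wr=1: WR_PORT; after: ALU=0 MUL=1 MEM=1 BR=1, R=3, W=0

reason(slot 2) = WAW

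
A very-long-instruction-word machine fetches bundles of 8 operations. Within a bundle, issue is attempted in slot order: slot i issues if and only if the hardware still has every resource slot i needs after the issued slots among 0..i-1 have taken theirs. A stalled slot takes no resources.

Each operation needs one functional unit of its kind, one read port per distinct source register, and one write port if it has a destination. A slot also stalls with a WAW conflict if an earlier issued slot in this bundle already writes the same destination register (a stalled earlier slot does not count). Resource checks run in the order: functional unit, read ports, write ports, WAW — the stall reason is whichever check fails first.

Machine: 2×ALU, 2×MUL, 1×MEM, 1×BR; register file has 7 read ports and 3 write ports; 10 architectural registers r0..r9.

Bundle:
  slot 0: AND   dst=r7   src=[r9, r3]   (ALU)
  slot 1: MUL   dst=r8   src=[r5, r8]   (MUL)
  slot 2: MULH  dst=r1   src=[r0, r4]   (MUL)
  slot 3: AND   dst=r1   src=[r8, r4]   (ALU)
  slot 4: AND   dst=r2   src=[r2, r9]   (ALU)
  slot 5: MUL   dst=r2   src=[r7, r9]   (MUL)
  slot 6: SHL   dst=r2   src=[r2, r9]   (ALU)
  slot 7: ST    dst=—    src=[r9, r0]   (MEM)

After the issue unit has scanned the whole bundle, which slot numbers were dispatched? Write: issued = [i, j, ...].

#0 ALU src=r9,r3 dispatched  <A:1 Mu:2 Ld:1 B:1 rd:5 wr:2>
#1 MUL src=r5,r8 dispatched  <A:1 Mu:1 Ld:1 B:1 rd:3 wr:1>
#2 MUL src=r0,r4 dispatched  <A:1 Mu:0 Ld:1 B:1 rd:1 wr:0>
#3 ALU src=r8,r4 held:RD_PORT  <A:1 Mu:0 Ld:1 B:1 rd:1 wr:0>
#4 ALU src=r2,r9 held:RD_PORT  <A:1 Mu:0 Ld:1 B:1 rd:1 wr:0>
#5 MUL src=r7,r9 held:FU  <A:1 Mu:0 Ld:1 B:1 rd:1 wr:0>
#6 ALU src=r2,r9 held:RD_PORT  <A:1 Mu:0 Ld:1 B:1 rd:1 wr:0>
#7 MEM src=r9,r0 held:RD_PORT  <A:1 Mu:0 Ld:1 B:1 rd:1 wr:0>

issued = [0, 1, 2]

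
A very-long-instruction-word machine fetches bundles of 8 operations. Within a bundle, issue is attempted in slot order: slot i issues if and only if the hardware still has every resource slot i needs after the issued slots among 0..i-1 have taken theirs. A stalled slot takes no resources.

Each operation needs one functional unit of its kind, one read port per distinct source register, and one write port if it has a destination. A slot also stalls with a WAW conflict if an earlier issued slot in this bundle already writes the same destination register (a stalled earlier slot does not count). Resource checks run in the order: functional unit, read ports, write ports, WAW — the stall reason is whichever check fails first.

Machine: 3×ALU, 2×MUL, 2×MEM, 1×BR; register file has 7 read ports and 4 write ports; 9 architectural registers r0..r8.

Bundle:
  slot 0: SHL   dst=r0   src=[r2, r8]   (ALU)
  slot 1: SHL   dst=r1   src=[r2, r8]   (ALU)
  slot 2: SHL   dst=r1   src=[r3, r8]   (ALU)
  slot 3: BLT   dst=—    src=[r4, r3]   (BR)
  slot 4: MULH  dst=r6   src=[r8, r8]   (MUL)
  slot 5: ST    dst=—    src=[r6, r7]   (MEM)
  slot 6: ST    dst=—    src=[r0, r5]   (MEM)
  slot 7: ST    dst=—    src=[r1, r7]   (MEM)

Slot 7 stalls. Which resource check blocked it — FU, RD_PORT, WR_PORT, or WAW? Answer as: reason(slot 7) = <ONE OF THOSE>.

reason(slot 7) = RD_PORT

(0) want 1×ALU +2rd +1wr — yes → AL2|MU2|ME2|BR1|rd5|wr3
(1) want 1×ALU +2rd +1wr — yes → AL1|MU2|ME2|BR1|rd3|wr2
(2) want 1×ALU +2rd +1wr — WAW → AL1|MU2|ME2|BR1|rd3|wr2
(3) want 1×BR +2rd +0wr — yes → AL1|MU2|ME2|BR0|rd1|wr2
(4) want 1×MUL +1rd +1wr — yes → AL1|MU1|ME2|BR0|rd0|wr1
(5) want 1×MEM +2rd +0wr — RD_PORT → AL1|MU1|ME2|BR0|rd0|wr1
(6) want 1×MEM +2rd +0wr — RD_PORT → AL1|MU1|ME2|BR0|rd0|wr1
(7) want 1×MEM +2rd +0wr — RD_PORT → AL1|MU1|ME2|BR0|rd0|wr1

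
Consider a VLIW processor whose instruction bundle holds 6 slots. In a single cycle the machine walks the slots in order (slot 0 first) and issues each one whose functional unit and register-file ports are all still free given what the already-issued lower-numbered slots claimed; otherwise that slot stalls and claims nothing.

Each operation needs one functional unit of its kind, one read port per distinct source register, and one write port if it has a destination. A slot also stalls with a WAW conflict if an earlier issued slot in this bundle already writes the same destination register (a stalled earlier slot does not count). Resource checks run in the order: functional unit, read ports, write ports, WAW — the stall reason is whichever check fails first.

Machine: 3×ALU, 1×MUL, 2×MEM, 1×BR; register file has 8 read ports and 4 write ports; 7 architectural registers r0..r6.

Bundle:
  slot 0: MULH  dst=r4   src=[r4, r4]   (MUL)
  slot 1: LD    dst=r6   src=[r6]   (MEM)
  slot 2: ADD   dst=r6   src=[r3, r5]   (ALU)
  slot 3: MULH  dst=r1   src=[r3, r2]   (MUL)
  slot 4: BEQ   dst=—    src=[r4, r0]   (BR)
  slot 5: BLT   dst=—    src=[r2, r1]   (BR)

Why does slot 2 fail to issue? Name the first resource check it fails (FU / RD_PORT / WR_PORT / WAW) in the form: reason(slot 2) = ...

(0) want 1×MUL +1rd +1wr — yes → AL3|MU0|ME2|BR1|rd7|wr3
(1) want 1×MEM +1rd +1wr — yes → AL3|MU0|ME1|BR1|rd6|wr2
(2) want 1×ALU +2rd +1wr — WAW → AL3|MU0|ME1|BR1|rd6|wr2
(3) want 1×MUL +2rd +1wr — FU → AL3|MU0|ME1|BR1|rd6|wr2
(4) want 1×BR +2rd +0wr — yes → AL3|MU0|ME1|BR0|rd4|wr2
(5) want 1×BR +2rd +0wr — FU → AL3|MU0|ME1|BR0|rd4|wr2

reason(slot 2) = WAW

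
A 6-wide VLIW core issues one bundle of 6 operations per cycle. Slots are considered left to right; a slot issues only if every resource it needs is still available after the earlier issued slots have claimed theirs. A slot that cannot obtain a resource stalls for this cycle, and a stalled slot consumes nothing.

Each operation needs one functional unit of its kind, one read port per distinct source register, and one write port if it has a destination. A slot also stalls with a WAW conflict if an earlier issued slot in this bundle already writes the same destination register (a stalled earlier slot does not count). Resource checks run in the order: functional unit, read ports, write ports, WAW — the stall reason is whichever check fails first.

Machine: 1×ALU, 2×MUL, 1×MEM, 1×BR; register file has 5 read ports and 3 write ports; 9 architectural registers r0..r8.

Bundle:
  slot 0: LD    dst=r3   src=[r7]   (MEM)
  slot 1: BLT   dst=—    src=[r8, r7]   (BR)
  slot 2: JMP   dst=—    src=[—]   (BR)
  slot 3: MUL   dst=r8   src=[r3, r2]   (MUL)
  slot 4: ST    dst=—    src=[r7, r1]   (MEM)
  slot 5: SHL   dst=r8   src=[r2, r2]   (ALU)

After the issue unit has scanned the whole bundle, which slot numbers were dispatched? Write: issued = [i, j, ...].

issued = [0, 1, 3]

(0) want 1×MEM +1rd +1wr — yes → AL1|MU2|ME0|BR1|rd4|wr2
(1) want 1×BR +2rd +0wr — yes → AL1|MU2|ME0|BR0|rd2|wr2
(2) want 1×BR +0rd +0wr — FU → AL1|MU2|ME0|BR0|rd2|wr2
(3) want 1×MUL +2rd +1wr — yes → AL1|MU1|ME0|BR0|rd0|wr1
(4) want 1×MEM +2rd +0wr — FU → AL1|MU1|ME0|BR0|rd0|wr1
(5) want 1×ALU +1rd +1wr — RD_PORT → AL1|MU1|ME0|BR0|rd0|wr1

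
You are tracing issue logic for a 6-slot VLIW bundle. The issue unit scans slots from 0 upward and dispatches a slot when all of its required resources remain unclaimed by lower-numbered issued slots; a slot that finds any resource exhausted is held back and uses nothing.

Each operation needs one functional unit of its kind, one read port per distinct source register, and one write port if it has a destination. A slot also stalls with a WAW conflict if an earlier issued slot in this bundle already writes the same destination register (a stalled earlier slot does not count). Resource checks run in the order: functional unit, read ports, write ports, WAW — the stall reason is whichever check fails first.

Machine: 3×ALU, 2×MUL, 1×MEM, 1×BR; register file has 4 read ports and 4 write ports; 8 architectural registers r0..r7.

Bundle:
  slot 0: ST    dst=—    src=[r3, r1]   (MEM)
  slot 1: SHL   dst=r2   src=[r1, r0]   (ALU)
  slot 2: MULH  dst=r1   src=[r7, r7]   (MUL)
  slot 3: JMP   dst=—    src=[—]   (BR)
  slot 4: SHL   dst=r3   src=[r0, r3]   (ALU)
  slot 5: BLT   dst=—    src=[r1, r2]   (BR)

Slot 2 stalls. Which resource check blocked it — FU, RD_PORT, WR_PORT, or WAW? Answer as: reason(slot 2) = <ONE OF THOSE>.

[0] MEM needs rd=2 wr=0: ok; after: ALU=3 MUL=2 MEM=0 BR=1, R=2, W=4
[1] ALU needs rd=2 wr=1: ok; after: ALU=2 MUL=2 MEM=0 BR=1, R=0, W=3
[2] MUL needs rd=1 wr=1: RD_PORT; after: ALU=2 MUL=2 MEM=0 BR=1, R=0, W=3
[3] BR needs rd=0 wr=0: ok; after: ALU=2 MUL=2 MEM=0 BR=0, R=0, W=3
[4] ALU needs rd=2 wr=1: RD_PORT; after: ALU=2 MUL=2 MEM=0 BR=0, R=0, W=3
[5] BR needs rd=2 wr=0: FU; after: ALU=2 MUL=2 MEM=0 BR=0, R=0, W=3

reason(slot 2) = RD_PORT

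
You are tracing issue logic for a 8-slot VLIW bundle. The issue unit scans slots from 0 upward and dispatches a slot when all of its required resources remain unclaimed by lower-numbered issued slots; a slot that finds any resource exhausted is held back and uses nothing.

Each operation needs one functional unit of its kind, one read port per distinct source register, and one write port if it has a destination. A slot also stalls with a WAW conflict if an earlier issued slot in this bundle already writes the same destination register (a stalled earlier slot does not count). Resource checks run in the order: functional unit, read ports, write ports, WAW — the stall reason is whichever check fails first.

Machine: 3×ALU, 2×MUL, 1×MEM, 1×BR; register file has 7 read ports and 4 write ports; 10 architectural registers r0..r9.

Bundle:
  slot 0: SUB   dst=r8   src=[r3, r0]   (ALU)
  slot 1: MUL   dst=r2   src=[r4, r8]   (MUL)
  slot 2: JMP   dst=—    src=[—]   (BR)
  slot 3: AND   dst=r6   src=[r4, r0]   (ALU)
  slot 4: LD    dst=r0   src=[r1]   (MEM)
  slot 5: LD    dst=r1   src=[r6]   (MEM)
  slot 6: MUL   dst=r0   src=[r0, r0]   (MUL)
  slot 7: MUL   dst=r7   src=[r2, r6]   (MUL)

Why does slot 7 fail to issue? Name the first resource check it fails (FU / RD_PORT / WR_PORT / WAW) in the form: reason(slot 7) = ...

reason(slot 7) = RD_PORT

#0 ALU src=r3,r0 dispatched  <A:2 Mu:2 Ld:1 B:1 rd:5 wr:3>
#1 MUL src=r4,r8 dispatched  <A:2 Mu:1 Ld:1 B:1 rd:3 wr:2>
#2 BR src=- dispatched  <A:2 Mu:1 Ld:1 B:0 rd:3 wr:2>
#3 ALU src=r4,r0 dispatched  <A:1 Mu:1 Ld:1 B:0 rd:1 wr:1>
#4 MEM src=r1 dispatched  <A:1 Mu:1 Ld:0 B:0 rd:0 wr:0>
#5 MEM src=r6 held:FU  <A:1 Mu:1 Ld:0 B:0 rd:0 wr:0>
#6 MUL src=r0,r0 held:RD_PORT  <A:1 Mu:1 Ld:0 B:0 rd:0 wr:0>
#7 MUL src=r2,r6 held:RD_PORT  <A:1 Mu:1 Ld:0 B:0 rd:0 wr:0>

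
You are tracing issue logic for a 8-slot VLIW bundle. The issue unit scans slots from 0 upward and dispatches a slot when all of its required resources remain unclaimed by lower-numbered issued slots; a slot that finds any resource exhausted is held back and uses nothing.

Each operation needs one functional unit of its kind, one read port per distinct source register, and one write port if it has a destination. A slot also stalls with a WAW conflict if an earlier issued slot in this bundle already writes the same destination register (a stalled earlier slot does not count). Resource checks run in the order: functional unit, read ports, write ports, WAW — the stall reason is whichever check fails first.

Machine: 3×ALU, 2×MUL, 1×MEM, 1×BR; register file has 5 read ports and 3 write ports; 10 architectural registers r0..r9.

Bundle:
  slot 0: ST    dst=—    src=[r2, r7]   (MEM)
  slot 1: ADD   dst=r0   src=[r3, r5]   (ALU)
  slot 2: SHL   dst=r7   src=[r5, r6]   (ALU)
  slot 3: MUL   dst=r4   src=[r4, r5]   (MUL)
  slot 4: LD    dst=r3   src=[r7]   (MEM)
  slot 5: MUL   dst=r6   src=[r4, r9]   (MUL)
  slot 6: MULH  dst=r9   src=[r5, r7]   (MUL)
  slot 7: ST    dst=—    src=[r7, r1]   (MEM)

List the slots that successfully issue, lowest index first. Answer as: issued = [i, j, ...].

issued = [0, 1]

[0] MEM needs rd=2 wr=0: ok; after: ALU=3 MUL=2 MEM=0 BR=1, R=3, W=3
[1] ALU needs rd=2 wr=1: ok; after: ALU=2 MUL=2 MEM=0 BR=1, R=1, W=2
[2] ALU needs rd=2 wr=1: RD_PORT; after: ALU=2 MUL=2 MEM=0 BR=1, R=1, W=2
[3] MUL needs rd=2 wr=1: RD_PORT; after: ALU=2 MUL=2 MEM=0 BR=1, R=1, W=2
[4] MEM needs rd=1 wr=1: FU; after: ALU=2 MUL=2 MEM=0 BR=1, R=1, W=2
[5] MUL needs rd=2 wr=1: RD_PORT; after: ALU=2 MUL=2 MEM=0 BR=1, R=1, W=2
[6] MUL needs rd=2 wr=1: RD_PORT; after: ALU=2 MUL=2 MEM=0 BR=1, R=1, W=2
[7] MEM needs rd=2 wr=0: FU; after: ALU=2 MUL=2 MEM=0 BR=1, R=1, W=2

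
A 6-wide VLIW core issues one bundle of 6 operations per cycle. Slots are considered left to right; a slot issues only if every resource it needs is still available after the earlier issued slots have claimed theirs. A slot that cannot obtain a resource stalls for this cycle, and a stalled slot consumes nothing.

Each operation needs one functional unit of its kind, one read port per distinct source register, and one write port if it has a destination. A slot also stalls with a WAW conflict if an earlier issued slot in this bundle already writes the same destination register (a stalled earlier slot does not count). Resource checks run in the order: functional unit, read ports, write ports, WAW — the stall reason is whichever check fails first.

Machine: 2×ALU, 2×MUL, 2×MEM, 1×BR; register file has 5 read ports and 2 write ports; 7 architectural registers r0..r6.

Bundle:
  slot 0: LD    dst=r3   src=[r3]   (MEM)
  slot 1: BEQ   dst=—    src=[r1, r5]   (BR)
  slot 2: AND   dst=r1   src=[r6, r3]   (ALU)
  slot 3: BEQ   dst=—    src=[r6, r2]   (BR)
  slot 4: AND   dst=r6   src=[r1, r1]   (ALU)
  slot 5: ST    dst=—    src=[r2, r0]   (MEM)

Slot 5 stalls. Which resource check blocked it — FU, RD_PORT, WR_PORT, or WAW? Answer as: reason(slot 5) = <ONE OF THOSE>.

reason(slot 5) = RD_PORT

  0. MEM→r3 ⇒ go  {2A/2Mu/1Ld/1B | 4r 1w}
  1. BR ⇒ go  {2A/2Mu/1Ld/0B | 2r 1w}
  2. ALU→r1 ⇒ go  {1A/2Mu/1Ld/0B | 0r 0w}
  3. BR ⇒ no(FU)  {1A/2Mu/1Ld/0B | 0r 0w}
  4. ALU→r6 ⇒ no(RD_PORT)  {1A/2Mu/1Ld/0B | 0r 0w}
  5. MEM ⇒ no(RD_PORT)  {1A/2Mu/1Ld/0B | 0r 0w}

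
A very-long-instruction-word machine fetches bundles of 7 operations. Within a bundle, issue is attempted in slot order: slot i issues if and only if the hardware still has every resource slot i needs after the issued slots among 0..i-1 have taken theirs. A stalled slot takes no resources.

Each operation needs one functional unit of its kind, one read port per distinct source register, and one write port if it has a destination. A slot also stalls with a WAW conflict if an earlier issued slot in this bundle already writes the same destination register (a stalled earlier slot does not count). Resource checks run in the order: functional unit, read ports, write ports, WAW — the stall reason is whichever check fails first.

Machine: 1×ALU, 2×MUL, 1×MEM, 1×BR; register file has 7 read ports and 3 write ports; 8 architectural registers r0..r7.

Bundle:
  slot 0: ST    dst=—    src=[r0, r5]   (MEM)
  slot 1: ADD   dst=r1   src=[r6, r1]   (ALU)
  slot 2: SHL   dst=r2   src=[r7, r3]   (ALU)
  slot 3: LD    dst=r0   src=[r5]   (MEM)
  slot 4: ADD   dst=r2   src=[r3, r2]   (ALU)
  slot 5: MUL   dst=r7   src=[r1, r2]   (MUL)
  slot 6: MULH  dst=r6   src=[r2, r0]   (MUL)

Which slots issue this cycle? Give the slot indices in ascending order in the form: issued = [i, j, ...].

issued = [0, 1, 5]

  0. MEM ⇒ go  {1A/2Mu/0Ld/1B | 5r 3w}
  1. ALU→r1 ⇒ go  {0A/2Mu/0Ld/1B | 3r 2w}
  2. ALU→r2 ⇒ no(FU)  {0A/2Mu/0Ld/1B | 3r 2w}
  3. MEM→r0 ⇒ no(FU)  {0A/2Mu/0Ld/1B | 3r 2w}
  4. ALU→r2 ⇒ no(FU)  {0A/2Mu/0Ld/1B | 3r 2w}
  5. MUL→r7 ⇒ go  {0A/1Mu/0Ld/1B | 1r 1w}
  6. MUL→r6 ⇒ no(RD_PORT)  {0A/1Mu/0Ld/1B | 1r 1w}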